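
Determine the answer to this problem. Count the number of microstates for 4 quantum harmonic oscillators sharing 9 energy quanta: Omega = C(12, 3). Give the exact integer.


Step 1: Use binomial coefficient C(12, 3)
Step 2: Numerator = 12! / 9!
Step 3: Denominator = 3!
Step 4: Omega = 220

220


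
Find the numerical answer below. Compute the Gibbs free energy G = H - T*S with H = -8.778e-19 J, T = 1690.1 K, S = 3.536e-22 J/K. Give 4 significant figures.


Step 1: T*S = 1690.1 * 3.536e-22 = 5.976e-19 J
Step 2: G = H - T*S = -8.778e-19 - 5.976e-19
Step 3: G = -1.475e-18 J

-1.475e-18


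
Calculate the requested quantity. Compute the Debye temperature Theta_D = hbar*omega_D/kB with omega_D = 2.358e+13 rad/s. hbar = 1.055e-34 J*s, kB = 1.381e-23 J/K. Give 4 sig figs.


Step 1: hbar*omega_D = 1.055e-34 * 2.358e+13 = 2.488e-21 J
Step 2: Theta_D = 2.488e-21 / 1.381e-23
Step 3: Theta_D = 180.1 K

180.1


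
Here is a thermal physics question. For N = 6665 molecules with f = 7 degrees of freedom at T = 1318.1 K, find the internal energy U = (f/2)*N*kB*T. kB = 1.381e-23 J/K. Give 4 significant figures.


Step 1: f/2 = 7/2 = 3.5
Step 2: N*kB*T = 6665*1.381e-23*1318.1 = 1.213e-16
Step 3: U = 3.5 * 1.213e-16 = 4.246e-16 J

4.246e-16


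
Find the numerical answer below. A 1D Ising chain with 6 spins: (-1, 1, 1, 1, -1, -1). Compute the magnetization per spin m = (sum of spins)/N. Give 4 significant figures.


Step 1: Count up spins (+1): 3, down spins (-1): 3
Step 2: Total magnetization M = 3 - 3 = 0
Step 3: m = M/N = 0/6 = 0

0


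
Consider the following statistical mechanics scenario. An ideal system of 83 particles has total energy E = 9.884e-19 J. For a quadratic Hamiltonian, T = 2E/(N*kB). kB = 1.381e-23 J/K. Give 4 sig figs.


Step 1: Numerator = 2*E = 2*9.884e-19 = 1.977e-18 J
Step 2: Denominator = N*kB = 83*1.381e-23 = 1.146e-21
Step 3: T = 1.977e-18 / 1.146e-21 = 1725 K

1725


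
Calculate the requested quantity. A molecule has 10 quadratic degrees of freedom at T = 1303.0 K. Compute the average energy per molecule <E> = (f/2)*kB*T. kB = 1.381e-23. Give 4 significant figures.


Step 1: f/2 = 10/2 = 5
Step 2: kB*T = 1.381e-23 * 1303.0 = 1.799e-20
Step 3: <E> = 5 * 1.799e-20 = 8.997e-20 J

8.997e-20


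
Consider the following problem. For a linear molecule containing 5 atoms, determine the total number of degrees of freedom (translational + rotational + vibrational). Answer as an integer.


Step 1: Translational DOF = 3
Step 2: Rotational DOF (linear) = 2
Step 3: Vibrational DOF = 3*5 - 5 = 10
Step 4: Total = 3 + 2 + 10 = 15

15


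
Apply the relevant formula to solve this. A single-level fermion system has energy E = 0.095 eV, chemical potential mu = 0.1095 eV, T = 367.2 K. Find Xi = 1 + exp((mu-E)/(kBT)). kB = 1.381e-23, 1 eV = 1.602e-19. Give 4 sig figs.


Step 1: (mu - E) = 0.1095 - 0.095 = 0.0145 eV
Step 2: x = (mu-E)*eV/(kB*T) = 0.0145*1.602e-19/(1.381e-23*367.2) = 0.4581
Step 3: exp(x) = 1.581
Step 4: Xi = 1 + 1.581 = 2.581

2.581


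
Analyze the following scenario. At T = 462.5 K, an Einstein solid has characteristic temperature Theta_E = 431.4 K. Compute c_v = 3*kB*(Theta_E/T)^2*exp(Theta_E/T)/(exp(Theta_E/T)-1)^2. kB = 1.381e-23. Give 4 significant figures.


Step 1: x = Theta_E/T = 431.4/462.5 = 0.9328
Step 2: x^2 = 0.87
Step 3: exp(x) = 2.542
Step 4: c_v = 3*1.381e-23*0.87*2.542/(2.542-1)^2 = 3.855e-23

3.855e-23


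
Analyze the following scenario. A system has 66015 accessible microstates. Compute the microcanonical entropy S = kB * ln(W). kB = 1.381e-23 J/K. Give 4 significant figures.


Step 1: ln(W) = ln(66015) = 11.1
Step 2: S = kB * ln(W) = 1.381e-23 * 11.1
Step 3: S = 1.533e-22 J/K

1.533e-22


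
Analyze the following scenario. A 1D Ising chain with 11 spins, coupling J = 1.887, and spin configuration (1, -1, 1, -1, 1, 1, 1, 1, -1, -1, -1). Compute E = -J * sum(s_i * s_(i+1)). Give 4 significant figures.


Step 1: Nearest-neighbor products: -1, -1, -1, -1, 1, 1, 1, -1, 1, 1
Step 2: Sum of products = 0
Step 3: E = -1.887 * 0 = 0

0


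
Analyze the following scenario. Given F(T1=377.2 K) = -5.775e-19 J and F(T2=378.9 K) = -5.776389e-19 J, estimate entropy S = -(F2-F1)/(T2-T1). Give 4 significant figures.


Step 1: dF = F2 - F1 = -5.776389e-19 - (-5.775e-19) = -1.389e-22 J
Step 2: dT = T2 - T1 = 378.9 - 377.2 = 1.7 K
Step 3: S = -dF/dT = -(-1.389e-22)/1.7 = 8.171e-23 J/K

8.171e-23


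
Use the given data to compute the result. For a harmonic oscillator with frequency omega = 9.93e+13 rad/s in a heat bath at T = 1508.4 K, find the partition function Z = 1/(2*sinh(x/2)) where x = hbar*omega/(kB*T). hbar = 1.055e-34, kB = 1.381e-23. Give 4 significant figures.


Step 1: Compute x = hbar*omega/(kB*T) = 1.055e-34*9.93e+13/(1.381e-23*1508.4) = 0.5029
Step 2: x/2 = 0.2515
Step 3: sinh(x/2) = 0.2541
Step 4: Z = 1/(2*0.2541) = 1.968

1.968


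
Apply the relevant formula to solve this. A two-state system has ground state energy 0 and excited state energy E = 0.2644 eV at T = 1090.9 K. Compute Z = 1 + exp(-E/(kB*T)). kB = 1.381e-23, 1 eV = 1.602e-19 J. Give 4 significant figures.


Step 1: Compute beta*E = E*eV/(kB*T) = 0.2644*1.602e-19/(1.381e-23*1090.9) = 2.812
Step 2: exp(-beta*E) = exp(-2.812) = 0.06011
Step 3: Z = 1 + 0.06011 = 1.06

1.06


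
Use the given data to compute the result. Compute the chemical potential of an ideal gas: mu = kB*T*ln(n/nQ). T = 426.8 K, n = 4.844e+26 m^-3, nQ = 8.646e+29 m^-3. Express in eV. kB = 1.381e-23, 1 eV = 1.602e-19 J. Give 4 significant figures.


Step 1: n/nQ = 4.844e+26/8.646e+29 = 0.0005603
Step 2: ln(n/nQ) = -7.487
Step 3: mu = kB*T*ln(n/nQ) = 5.894e-21*-7.487 = -4.413e-20 J
Step 4: Convert to eV: -4.413e-20/1.602e-19 = -0.2755 eV

-0.2755


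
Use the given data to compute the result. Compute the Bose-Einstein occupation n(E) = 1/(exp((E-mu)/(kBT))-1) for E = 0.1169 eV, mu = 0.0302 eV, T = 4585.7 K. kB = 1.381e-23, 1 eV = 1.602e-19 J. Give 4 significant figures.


Step 1: (E - mu) = 0.0867 eV
Step 2: x = (E-mu)*eV/(kB*T) = 0.0867*1.602e-19/(1.381e-23*4585.7) = 0.2193
Step 3: exp(x) = 1.245
Step 4: n = 1/(exp(x)-1) = 4.078

4.078


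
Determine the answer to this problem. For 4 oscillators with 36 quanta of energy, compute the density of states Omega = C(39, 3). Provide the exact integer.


Step 1: Use binomial coefficient C(39, 3)
Step 2: Numerator = 39! / 36!
Step 3: Denominator = 3!
Step 4: Omega = 9139

9139


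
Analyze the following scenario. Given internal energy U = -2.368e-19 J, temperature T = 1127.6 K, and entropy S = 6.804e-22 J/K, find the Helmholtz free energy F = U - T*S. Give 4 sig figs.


Step 1: T*S = 1127.6 * 6.804e-22 = 7.672e-19 J
Step 2: F = U - T*S = -2.368e-19 - 7.672e-19
Step 3: F = -1.004e-18 J

-1.004e-18


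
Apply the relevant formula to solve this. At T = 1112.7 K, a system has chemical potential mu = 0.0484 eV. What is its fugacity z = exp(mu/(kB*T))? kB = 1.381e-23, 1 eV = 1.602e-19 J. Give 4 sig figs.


Step 1: Convert mu to Joules: 0.0484*1.602e-19 = 7.754e-21 J
Step 2: kB*T = 1.381e-23*1112.7 = 1.537e-20 J
Step 3: mu/(kB*T) = 0.5046
Step 4: z = exp(0.5046) = 1.656

1.656


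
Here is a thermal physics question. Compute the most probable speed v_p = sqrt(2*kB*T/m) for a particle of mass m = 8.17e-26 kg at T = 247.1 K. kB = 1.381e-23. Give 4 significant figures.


Step 1: Numerator = 2*kB*T = 2*1.381e-23*247.1 = 6.825e-21
Step 2: Ratio = 6.825e-21 / 8.17e-26 = 8.354e+04
Step 3: v_p = sqrt(8.354e+04) = 289 m/s

289


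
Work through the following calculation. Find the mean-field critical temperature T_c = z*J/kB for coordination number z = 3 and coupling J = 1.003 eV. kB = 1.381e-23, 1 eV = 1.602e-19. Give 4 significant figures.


Step 1: z*J = 3*1.003 = 3.009 eV
Step 2: Convert to Joules: 3.009*1.602e-19 = 4.82e-19 J
Step 3: T_c = 4.82e-19 / 1.381e-23 = 3.491e+04 K

3.491e+04


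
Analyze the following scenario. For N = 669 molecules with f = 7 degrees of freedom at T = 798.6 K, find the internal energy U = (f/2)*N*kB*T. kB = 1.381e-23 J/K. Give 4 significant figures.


Step 1: f/2 = 7/2 = 3.5
Step 2: N*kB*T = 669*1.381e-23*798.6 = 7.378e-18
Step 3: U = 3.5 * 7.378e-18 = 2.582e-17 J

2.582e-17


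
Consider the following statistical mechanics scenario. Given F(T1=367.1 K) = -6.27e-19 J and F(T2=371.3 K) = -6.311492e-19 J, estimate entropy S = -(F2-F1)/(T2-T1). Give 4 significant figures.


Step 1: dF = F2 - F1 = -6.311492e-19 - (-6.27e-19) = -4.1492e-21 J
Step 2: dT = T2 - T1 = 371.3 - 367.1 = 4.2 K
Step 3: S = -dF/dT = -(-4.1492e-21)/4.2 = 9.879e-22 J/K

9.879e-22


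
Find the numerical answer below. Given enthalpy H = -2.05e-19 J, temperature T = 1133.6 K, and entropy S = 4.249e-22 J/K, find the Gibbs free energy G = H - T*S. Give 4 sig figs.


Step 1: T*S = 1133.6 * 4.249e-22 = 4.817e-19 J
Step 2: G = H - T*S = -2.05e-19 - 4.817e-19
Step 3: G = -6.867e-19 J

-6.867e-19


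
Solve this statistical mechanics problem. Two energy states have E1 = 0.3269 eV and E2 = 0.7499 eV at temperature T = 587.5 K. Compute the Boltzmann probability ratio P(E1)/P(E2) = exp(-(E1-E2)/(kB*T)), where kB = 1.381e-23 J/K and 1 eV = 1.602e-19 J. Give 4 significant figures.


Step 1: Compute energy difference dE = E1 - E2 = 0.3269 - 0.7499 = -0.423 eV
Step 2: Convert to Joules: dE_J = -0.423 * 1.602e-19 = -6.776e-20 J
Step 3: Compute exponent = -dE_J / (kB * T) = -(-6.776e-20) / (1.381e-23 * 587.5) = 8.352
Step 4: P(E1)/P(E2) = exp(8.352) = 4240

4240


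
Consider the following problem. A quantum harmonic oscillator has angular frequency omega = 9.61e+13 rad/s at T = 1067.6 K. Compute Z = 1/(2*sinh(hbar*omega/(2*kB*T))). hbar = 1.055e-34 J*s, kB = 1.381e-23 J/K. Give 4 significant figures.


Step 1: Compute x = hbar*omega/(kB*T) = 1.055e-34*9.61e+13/(1.381e-23*1067.6) = 0.6877
Step 2: x/2 = 0.3438
Step 3: sinh(x/2) = 0.3506
Step 4: Z = 1/(2*0.3506) = 1.426

1.426


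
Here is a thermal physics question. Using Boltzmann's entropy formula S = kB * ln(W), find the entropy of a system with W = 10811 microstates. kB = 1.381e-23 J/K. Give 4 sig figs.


Step 1: ln(W) = ln(10811) = 9.288
Step 2: S = kB * ln(W) = 1.381e-23 * 9.288
Step 3: S = 1.283e-22 J/K

1.283e-22


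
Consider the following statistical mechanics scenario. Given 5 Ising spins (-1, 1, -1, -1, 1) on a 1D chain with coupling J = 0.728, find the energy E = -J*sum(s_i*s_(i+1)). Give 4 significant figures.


Step 1: Nearest-neighbor products: -1, -1, 1, -1
Step 2: Sum of products = -2
Step 3: E = -0.728 * -2 = 1.456

1.456


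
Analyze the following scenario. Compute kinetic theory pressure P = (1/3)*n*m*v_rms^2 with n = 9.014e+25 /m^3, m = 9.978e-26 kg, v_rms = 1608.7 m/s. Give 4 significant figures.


Step 1: v_rms^2 = 1608.7^2 = 2.588e+06
Step 2: n*m = 9.014e+25*9.978e-26 = 8.994
Step 3: P = (1/3)*8.994*2.588e+06 = 7.759e+06 Pa

7.759e+06


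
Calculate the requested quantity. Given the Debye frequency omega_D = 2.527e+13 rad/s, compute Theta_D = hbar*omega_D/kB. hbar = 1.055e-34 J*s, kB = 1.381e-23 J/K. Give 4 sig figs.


Step 1: hbar*omega_D = 1.055e-34 * 2.527e+13 = 2.666e-21 J
Step 2: Theta_D = 2.666e-21 / 1.381e-23
Step 3: Theta_D = 193 K

193


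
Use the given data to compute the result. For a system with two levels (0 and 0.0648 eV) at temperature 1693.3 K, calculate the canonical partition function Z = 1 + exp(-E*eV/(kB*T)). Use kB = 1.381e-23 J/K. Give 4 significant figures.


Step 1: Compute beta*E = E*eV/(kB*T) = 0.0648*1.602e-19/(1.381e-23*1693.3) = 0.4439
Step 2: exp(-beta*E) = exp(-0.4439) = 0.6415
Step 3: Z = 1 + 0.6415 = 1.642

1.642


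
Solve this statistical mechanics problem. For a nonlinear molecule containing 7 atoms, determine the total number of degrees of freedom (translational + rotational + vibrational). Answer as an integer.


Step 1: Translational DOF = 3
Step 2: Rotational DOF (nonlinear) = 3
Step 3: Vibrational DOF = 3*7 - 6 = 15
Step 4: Total = 3 + 3 + 15 = 21

21


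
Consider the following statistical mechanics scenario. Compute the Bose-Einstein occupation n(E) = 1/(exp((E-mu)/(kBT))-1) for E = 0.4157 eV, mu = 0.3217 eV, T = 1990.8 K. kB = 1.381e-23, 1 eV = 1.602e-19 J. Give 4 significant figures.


Step 1: (E - mu) = 0.094 eV
Step 2: x = (E-mu)*eV/(kB*T) = 0.094*1.602e-19/(1.381e-23*1990.8) = 0.5477
Step 3: exp(x) = 1.729
Step 4: n = 1/(exp(x)-1) = 1.371

1.371


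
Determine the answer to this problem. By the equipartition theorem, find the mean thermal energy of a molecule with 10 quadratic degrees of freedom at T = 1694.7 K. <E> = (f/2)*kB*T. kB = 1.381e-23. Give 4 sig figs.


Step 1: f/2 = 10/2 = 5
Step 2: kB*T = 1.381e-23 * 1694.7 = 2.34e-20
Step 3: <E> = 5 * 2.34e-20 = 1.17e-19 J

1.17e-19


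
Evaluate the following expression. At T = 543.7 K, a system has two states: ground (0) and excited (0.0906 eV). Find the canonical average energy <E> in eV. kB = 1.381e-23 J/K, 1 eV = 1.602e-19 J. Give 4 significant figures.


Step 1: beta*E = 0.0906*1.602e-19/(1.381e-23*543.7) = 1.933
Step 2: exp(-beta*E) = 0.1447
Step 3: <E> = 0.0906*0.1447/(1+0.1447) = 0.01145 eV

0.01145


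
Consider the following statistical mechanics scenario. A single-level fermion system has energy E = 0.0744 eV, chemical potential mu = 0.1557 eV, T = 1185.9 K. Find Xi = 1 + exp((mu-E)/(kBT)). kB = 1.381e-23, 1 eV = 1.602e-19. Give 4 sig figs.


Step 1: (mu - E) = 0.1557 - 0.0744 = 0.0813 eV
Step 2: x = (mu-E)*eV/(kB*T) = 0.0813*1.602e-19/(1.381e-23*1185.9) = 0.7953
Step 3: exp(x) = 2.215
Step 4: Xi = 1 + 2.215 = 3.215

3.215


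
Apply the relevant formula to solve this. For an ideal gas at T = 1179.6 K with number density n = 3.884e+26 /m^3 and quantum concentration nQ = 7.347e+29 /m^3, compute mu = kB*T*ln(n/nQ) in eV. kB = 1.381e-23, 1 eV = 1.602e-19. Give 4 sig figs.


Step 1: n/nQ = 3.884e+26/7.347e+29 = 0.0005287
Step 2: ln(n/nQ) = -7.545
Step 3: mu = kB*T*ln(n/nQ) = 1.629e-20*-7.545 = -1.229e-19 J
Step 4: Convert to eV: -1.229e-19/1.602e-19 = -0.7672 eV

-0.7672


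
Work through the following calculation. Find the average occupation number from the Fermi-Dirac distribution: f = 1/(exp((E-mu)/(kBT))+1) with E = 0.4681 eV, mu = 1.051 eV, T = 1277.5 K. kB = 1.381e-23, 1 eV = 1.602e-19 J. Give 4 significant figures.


Step 1: (E - mu) = 0.4681 - 1.051 = -0.5829 eV
Step 2: Convert: (E-mu)*eV = -9.338e-20 J
Step 3: x = (E-mu)*eV/(kB*T) = -5.293
Step 4: f = 1/(exp(-5.293)+1) = 0.995

0.995


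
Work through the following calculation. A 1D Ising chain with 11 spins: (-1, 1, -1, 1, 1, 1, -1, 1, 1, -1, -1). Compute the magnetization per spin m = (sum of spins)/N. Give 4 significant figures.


Step 1: Count up spins (+1): 6, down spins (-1): 5
Step 2: Total magnetization M = 6 - 5 = 1
Step 3: m = M/N = 1/11 = 0.09091

0.09091


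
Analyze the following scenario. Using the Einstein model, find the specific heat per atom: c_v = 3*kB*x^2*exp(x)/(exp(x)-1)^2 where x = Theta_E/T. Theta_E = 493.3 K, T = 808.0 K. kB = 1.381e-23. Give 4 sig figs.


Step 1: x = Theta_E/T = 493.3/808.0 = 0.6105
Step 2: x^2 = 0.3727
Step 3: exp(x) = 1.841
Step 4: c_v = 3*1.381e-23*0.3727*1.841/(1.841-1)^2 = 4.017e-23

4.017e-23


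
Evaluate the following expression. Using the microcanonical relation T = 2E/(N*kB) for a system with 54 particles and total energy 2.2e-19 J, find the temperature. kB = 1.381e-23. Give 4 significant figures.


Step 1: Numerator = 2*E = 2*2.2e-19 = 4.4e-19 J
Step 2: Denominator = N*kB = 54*1.381e-23 = 7.457e-22
Step 3: T = 4.4e-19 / 7.457e-22 = 590 K

590


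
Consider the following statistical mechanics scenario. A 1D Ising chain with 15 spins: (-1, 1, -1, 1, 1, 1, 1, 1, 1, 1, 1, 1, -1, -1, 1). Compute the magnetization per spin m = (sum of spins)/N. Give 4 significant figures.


Step 1: Count up spins (+1): 11, down spins (-1): 4
Step 2: Total magnetization M = 11 - 4 = 7
Step 3: m = M/N = 7/15 = 0.4667

0.4667


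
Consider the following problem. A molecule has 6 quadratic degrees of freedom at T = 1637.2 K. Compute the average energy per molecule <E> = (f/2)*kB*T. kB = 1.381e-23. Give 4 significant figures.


Step 1: f/2 = 6/2 = 3
Step 2: kB*T = 1.381e-23 * 1637.2 = 2.261e-20
Step 3: <E> = 3 * 2.261e-20 = 6.783e-20 J

6.783e-20


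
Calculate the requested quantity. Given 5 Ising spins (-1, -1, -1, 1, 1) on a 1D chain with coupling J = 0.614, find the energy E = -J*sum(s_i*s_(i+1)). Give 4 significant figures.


Step 1: Nearest-neighbor products: 1, 1, -1, 1
Step 2: Sum of products = 2
Step 3: E = -0.614 * 2 = -1.228

-1.228


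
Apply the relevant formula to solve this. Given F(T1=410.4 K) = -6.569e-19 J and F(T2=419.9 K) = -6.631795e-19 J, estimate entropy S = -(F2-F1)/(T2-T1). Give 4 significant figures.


Step 1: dF = F2 - F1 = -6.631795e-19 - (-6.569e-19) = -6.2795e-21 J
Step 2: dT = T2 - T1 = 419.9 - 410.4 = 9.5 K
Step 3: S = -dF/dT = -(-6.2795e-21)/9.5 = 6.61e-22 J/K

6.61e-22


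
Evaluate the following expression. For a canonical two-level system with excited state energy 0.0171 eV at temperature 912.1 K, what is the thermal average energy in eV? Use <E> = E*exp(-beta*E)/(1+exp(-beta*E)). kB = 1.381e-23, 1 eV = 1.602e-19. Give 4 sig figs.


Step 1: beta*E = 0.0171*1.602e-19/(1.381e-23*912.1) = 0.2175
Step 2: exp(-beta*E) = 0.8045
Step 3: <E> = 0.0171*0.8045/(1+0.8045) = 0.007624 eV

0.007624


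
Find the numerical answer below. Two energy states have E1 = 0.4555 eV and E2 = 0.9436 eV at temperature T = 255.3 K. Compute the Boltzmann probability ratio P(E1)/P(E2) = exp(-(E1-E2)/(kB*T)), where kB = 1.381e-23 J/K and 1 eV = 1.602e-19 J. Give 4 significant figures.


Step 1: Compute energy difference dE = E1 - E2 = 0.4555 - 0.9436 = -0.4881 eV
Step 2: Convert to Joules: dE_J = -0.4881 * 1.602e-19 = -7.819e-20 J
Step 3: Compute exponent = -dE_J / (kB * T) = -(-7.819e-20) / (1.381e-23 * 255.3) = 22.18
Step 4: P(E1)/P(E2) = exp(22.18) = 4.284e+09

4.284e+09


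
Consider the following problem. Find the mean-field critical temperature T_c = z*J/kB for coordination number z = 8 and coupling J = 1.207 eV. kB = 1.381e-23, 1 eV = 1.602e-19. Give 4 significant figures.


Step 1: z*J = 8*1.207 = 9.656 eV
Step 2: Convert to Joules: 9.656*1.602e-19 = 1.547e-18 J
Step 3: T_c = 1.547e-18 / 1.381e-23 = 1.12e+05 K

1.12e+05


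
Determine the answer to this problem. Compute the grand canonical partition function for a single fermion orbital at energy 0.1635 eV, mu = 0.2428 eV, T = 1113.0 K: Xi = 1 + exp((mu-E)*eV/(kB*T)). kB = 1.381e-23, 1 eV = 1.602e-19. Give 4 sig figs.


Step 1: (mu - E) = 0.2428 - 0.1635 = 0.0793 eV
Step 2: x = (mu-E)*eV/(kB*T) = 0.0793*1.602e-19/(1.381e-23*1113.0) = 0.8265
Step 3: exp(x) = 2.285
Step 4: Xi = 1 + 2.285 = 3.285

3.285


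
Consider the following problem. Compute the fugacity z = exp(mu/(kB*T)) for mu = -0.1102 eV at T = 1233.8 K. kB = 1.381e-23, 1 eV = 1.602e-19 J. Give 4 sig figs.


Step 1: Convert mu to Joules: -0.1102*1.602e-19 = -1.765e-20 J
Step 2: kB*T = 1.381e-23*1233.8 = 1.704e-20 J
Step 3: mu/(kB*T) = -1.036
Step 4: z = exp(-1.036) = 0.3548

0.3548


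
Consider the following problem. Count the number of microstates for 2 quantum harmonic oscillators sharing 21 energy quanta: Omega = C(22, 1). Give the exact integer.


Step 1: Use binomial coefficient C(22, 1)
Step 2: Numerator = 22! / 21!
Step 3: Denominator = 1!
Step 4: Omega = 22

22


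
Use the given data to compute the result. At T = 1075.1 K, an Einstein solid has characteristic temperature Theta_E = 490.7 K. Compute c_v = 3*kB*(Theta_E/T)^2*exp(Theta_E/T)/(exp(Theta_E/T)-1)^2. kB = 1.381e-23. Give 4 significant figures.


Step 1: x = Theta_E/T = 490.7/1075.1 = 0.4564
Step 2: x^2 = 0.2083
Step 3: exp(x) = 1.578
Step 4: c_v = 3*1.381e-23*0.2083*1.578/(1.578-1)^2 = 4.072e-23

4.072e-23


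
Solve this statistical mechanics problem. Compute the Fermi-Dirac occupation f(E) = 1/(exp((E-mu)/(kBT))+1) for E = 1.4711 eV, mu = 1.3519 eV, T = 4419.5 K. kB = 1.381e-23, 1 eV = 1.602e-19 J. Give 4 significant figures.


Step 1: (E - mu) = 1.4711 - 1.3519 = 0.1192 eV
Step 2: Convert: (E-mu)*eV = 1.91e-20 J
Step 3: x = (E-mu)*eV/(kB*T) = 0.3129
Step 4: f = 1/(exp(0.3129)+1) = 0.4224

0.4224


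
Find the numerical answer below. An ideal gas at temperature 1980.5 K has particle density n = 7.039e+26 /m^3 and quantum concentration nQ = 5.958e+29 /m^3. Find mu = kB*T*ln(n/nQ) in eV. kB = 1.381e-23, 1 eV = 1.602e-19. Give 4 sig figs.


Step 1: n/nQ = 7.039e+26/5.958e+29 = 0.001181
Step 2: ln(n/nQ) = -6.741
Step 3: mu = kB*T*ln(n/nQ) = 2.735e-20*-6.741 = -1.844e-19 J
Step 4: Convert to eV: -1.844e-19/1.602e-19 = -1.151 eV

-1.151


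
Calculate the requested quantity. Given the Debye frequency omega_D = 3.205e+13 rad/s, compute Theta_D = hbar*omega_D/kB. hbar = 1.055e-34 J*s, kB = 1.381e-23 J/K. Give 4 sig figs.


Step 1: hbar*omega_D = 1.055e-34 * 3.205e+13 = 3.381e-21 J
Step 2: Theta_D = 3.381e-21 / 1.381e-23
Step 3: Theta_D = 244.8 K

244.8


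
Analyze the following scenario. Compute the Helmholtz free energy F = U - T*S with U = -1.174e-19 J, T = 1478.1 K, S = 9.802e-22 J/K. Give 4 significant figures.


Step 1: T*S = 1478.1 * 9.802e-22 = 1.449e-18 J
Step 2: F = U - T*S = -1.174e-19 - 1.449e-18
Step 3: F = -1.566e-18 J

-1.566e-18


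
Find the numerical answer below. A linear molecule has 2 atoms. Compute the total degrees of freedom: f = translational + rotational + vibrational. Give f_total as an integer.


Step 1: Translational DOF = 3
Step 2: Rotational DOF (linear) = 2
Step 3: Vibrational DOF = 3*2 - 5 = 1
Step 4: Total = 3 + 2 + 1 = 6

6


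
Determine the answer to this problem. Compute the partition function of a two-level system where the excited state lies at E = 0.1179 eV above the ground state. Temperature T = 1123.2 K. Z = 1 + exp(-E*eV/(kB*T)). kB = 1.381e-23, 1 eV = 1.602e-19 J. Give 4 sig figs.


Step 1: Compute beta*E = E*eV/(kB*T) = 0.1179*1.602e-19/(1.381e-23*1123.2) = 1.218
Step 2: exp(-beta*E) = exp(-1.218) = 0.2959
Step 3: Z = 1 + 0.2959 = 1.296

1.296


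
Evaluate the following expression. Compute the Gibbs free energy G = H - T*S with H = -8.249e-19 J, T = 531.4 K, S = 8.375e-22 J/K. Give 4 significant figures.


Step 1: T*S = 531.4 * 8.375e-22 = 4.45e-19 J
Step 2: G = H - T*S = -8.249e-19 - 4.45e-19
Step 3: G = -1.27e-18 J

-1.27e-18


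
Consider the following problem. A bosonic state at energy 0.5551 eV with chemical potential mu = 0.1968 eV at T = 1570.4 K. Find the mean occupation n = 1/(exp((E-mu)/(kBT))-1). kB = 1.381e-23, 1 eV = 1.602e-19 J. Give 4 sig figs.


Step 1: (E - mu) = 0.3583 eV
Step 2: x = (E-mu)*eV/(kB*T) = 0.3583*1.602e-19/(1.381e-23*1570.4) = 2.647
Step 3: exp(x) = 14.11
Step 4: n = 1/(exp(x)-1) = 0.07629

0.07629


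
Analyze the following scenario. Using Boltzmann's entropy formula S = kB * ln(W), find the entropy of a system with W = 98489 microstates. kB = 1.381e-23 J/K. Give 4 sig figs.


Step 1: ln(W) = ln(98489) = 11.5
Step 2: S = kB * ln(W) = 1.381e-23 * 11.5
Step 3: S = 1.588e-22 J/K

1.588e-22


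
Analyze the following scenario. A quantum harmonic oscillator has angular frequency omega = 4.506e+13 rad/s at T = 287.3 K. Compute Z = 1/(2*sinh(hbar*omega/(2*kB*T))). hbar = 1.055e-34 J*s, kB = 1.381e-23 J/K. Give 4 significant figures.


Step 1: Compute x = hbar*omega/(kB*T) = 1.055e-34*4.506e+13/(1.381e-23*287.3) = 1.198
Step 2: x/2 = 0.5991
Step 3: sinh(x/2) = 0.6356
Step 4: Z = 1/(2*0.6356) = 0.7867

0.7867


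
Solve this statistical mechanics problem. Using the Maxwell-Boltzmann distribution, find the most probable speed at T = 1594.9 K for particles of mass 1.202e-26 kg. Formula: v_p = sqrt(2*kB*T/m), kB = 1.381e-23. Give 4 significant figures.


Step 1: Numerator = 2*kB*T = 2*1.381e-23*1594.9 = 4.405e-20
Step 2: Ratio = 4.405e-20 / 1.202e-26 = 3.665e+06
Step 3: v_p = sqrt(3.665e+06) = 1914 m/s

1914


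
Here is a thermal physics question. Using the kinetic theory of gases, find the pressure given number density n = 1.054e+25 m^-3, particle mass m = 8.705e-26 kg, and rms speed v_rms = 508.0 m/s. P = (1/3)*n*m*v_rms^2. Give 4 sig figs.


Step 1: v_rms^2 = 508.0^2 = 2.581e+05
Step 2: n*m = 1.054e+25*8.705e-26 = 0.9175
Step 3: P = (1/3)*0.9175*2.581e+05 = 7.893e+04 Pa

7.893e+04


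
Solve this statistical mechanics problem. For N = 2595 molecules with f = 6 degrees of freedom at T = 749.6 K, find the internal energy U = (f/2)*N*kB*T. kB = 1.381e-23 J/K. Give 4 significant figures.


Step 1: f/2 = 6/2 = 3.0
Step 2: N*kB*T = 2595*1.381e-23*749.6 = 2.686e-17
Step 3: U = 3.0 * 2.686e-17 = 8.059e-17 J

8.059e-17


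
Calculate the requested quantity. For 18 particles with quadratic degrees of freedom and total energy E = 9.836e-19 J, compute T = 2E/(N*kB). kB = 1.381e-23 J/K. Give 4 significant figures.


Step 1: Numerator = 2*E = 2*9.836e-19 = 1.967e-18 J
Step 2: Denominator = N*kB = 18*1.381e-23 = 2.486e-22
Step 3: T = 1.967e-18 / 2.486e-22 = 7914 K

7914


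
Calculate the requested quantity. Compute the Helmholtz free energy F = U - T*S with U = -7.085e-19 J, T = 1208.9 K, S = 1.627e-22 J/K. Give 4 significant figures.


Step 1: T*S = 1208.9 * 1.627e-22 = 1.967e-19 J
Step 2: F = U - T*S = -7.085e-19 - 1.967e-19
Step 3: F = -9.052e-19 J

-9.052e-19


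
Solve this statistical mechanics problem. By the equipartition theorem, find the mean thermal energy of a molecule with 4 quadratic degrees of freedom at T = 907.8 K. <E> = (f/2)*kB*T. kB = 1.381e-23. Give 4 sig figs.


Step 1: f/2 = 4/2 = 2
Step 2: kB*T = 1.381e-23 * 907.8 = 1.254e-20
Step 3: <E> = 2 * 1.254e-20 = 2.507e-20 J

2.507e-20


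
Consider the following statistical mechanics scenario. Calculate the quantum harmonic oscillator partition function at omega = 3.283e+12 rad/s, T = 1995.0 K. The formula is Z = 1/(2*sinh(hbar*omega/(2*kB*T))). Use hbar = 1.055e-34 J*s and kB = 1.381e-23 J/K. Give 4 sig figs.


Step 1: Compute x = hbar*omega/(kB*T) = 1.055e-34*3.283e+12/(1.381e-23*1995.0) = 0.01257
Step 2: x/2 = 0.006286
Step 3: sinh(x/2) = 0.006286
Step 4: Z = 1/(2*0.006286) = 79.54

79.54


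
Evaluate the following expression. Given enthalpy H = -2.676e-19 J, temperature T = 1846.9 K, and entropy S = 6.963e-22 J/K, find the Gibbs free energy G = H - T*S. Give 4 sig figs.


Step 1: T*S = 1846.9 * 6.963e-22 = 1.286e-18 J
Step 2: G = H - T*S = -2.676e-19 - 1.286e-18
Step 3: G = -1.554e-18 J

-1.554e-18


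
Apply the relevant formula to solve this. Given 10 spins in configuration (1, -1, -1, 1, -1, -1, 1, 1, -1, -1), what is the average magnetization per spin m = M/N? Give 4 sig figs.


Step 1: Count up spins (+1): 4, down spins (-1): 6
Step 2: Total magnetization M = 4 - 6 = -2
Step 3: m = M/N = -2/10 = -0.2

-0.2


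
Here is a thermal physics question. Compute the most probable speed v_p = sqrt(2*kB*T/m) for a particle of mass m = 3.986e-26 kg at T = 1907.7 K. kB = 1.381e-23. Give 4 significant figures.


Step 1: Numerator = 2*kB*T = 2*1.381e-23*1907.7 = 5.269e-20
Step 2: Ratio = 5.269e-20 / 3.986e-26 = 1.322e+06
Step 3: v_p = sqrt(1.322e+06) = 1150 m/s

1150


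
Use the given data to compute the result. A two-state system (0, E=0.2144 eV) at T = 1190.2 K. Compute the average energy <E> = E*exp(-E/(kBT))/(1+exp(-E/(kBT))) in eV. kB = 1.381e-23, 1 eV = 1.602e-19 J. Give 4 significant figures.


Step 1: beta*E = 0.2144*1.602e-19/(1.381e-23*1190.2) = 2.09
Step 2: exp(-beta*E) = 0.1237
Step 3: <E> = 0.2144*0.1237/(1+0.1237) = 0.02361 eV

0.02361


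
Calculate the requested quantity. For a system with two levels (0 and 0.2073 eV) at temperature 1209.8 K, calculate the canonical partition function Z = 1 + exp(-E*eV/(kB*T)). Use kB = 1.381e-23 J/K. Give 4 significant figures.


Step 1: Compute beta*E = E*eV/(kB*T) = 0.2073*1.602e-19/(1.381e-23*1209.8) = 1.988
Step 2: exp(-beta*E) = exp(-1.988) = 0.137
Step 3: Z = 1 + 0.137 = 1.137

1.137


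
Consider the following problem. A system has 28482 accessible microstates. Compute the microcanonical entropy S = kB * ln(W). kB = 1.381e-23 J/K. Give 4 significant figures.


Step 1: ln(W) = ln(28482) = 10.26
Step 2: S = kB * ln(W) = 1.381e-23 * 10.26
Step 3: S = 1.416e-22 J/K

1.416e-22


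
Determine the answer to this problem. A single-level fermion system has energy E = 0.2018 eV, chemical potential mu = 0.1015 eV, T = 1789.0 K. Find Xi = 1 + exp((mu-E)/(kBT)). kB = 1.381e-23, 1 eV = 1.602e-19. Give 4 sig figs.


Step 1: (mu - E) = 0.1015 - 0.2018 = -0.1003 eV
Step 2: x = (mu-E)*eV/(kB*T) = -0.1003*1.602e-19/(1.381e-23*1789.0) = -0.6504
Step 3: exp(x) = 0.5219
Step 4: Xi = 1 + 0.5219 = 1.522

1.522


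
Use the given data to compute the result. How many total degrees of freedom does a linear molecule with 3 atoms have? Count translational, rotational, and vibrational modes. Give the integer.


Step 1: Translational DOF = 3
Step 2: Rotational DOF (linear) = 2
Step 3: Vibrational DOF = 3*3 - 5 = 4
Step 4: Total = 3 + 2 + 4 = 9

9


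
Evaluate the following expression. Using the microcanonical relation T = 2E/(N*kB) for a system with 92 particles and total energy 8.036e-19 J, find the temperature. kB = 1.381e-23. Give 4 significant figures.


Step 1: Numerator = 2*E = 2*8.036e-19 = 1.607e-18 J
Step 2: Denominator = N*kB = 92*1.381e-23 = 1.271e-21
Step 3: T = 1.607e-18 / 1.271e-21 = 1265 K

1265


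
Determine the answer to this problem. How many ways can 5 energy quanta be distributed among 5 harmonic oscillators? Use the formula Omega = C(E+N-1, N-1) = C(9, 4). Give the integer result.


Step 1: Use binomial coefficient C(9, 4)
Step 2: Numerator = 9! / 5!
Step 3: Denominator = 4!
Step 4: Omega = 126

126


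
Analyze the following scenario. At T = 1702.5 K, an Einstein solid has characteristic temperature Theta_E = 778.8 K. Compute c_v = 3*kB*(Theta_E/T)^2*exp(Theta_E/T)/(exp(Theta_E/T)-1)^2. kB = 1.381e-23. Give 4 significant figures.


Step 1: x = Theta_E/T = 778.8/1702.5 = 0.4574
Step 2: x^2 = 0.2093
Step 3: exp(x) = 1.58
Step 4: c_v = 3*1.381e-23*0.2093*1.58/(1.58-1)^2 = 4.072e-23

4.072e-23


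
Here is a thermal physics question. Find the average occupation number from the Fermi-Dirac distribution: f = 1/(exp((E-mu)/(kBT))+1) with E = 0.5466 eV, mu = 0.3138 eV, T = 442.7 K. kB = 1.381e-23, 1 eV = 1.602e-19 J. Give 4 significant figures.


Step 1: (E - mu) = 0.5466 - 0.3138 = 0.2328 eV
Step 2: Convert: (E-mu)*eV = 3.729e-20 J
Step 3: x = (E-mu)*eV/(kB*T) = 6.1
Step 4: f = 1/(exp(6.1)+1) = 0.002237

0.002237


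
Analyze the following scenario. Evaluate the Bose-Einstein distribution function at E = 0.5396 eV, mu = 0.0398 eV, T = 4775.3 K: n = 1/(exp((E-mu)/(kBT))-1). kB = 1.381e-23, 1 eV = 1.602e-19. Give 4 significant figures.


Step 1: (E - mu) = 0.4998 eV
Step 2: x = (E-mu)*eV/(kB*T) = 0.4998*1.602e-19/(1.381e-23*4775.3) = 1.214
Step 3: exp(x) = 3.367
Step 4: n = 1/(exp(x)-1) = 0.4224

0.4224


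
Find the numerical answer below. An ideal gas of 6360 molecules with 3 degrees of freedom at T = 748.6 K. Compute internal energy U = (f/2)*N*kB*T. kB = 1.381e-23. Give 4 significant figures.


Step 1: f/2 = 3/2 = 1.5
Step 2: N*kB*T = 6360*1.381e-23*748.6 = 6.575e-17
Step 3: U = 1.5 * 6.575e-17 = 9.863e-17 J

9.863e-17


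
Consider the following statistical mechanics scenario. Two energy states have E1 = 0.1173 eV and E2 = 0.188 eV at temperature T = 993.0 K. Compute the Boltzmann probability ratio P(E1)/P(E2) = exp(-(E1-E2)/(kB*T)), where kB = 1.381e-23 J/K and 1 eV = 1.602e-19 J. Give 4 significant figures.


Step 1: Compute energy difference dE = E1 - E2 = 0.1173 - 0.188 = -0.0707 eV
Step 2: Convert to Joules: dE_J = -0.0707 * 1.602e-19 = -1.133e-20 J
Step 3: Compute exponent = -dE_J / (kB * T) = -(-1.133e-20) / (1.381e-23 * 993.0) = 0.8259
Step 4: P(E1)/P(E2) = exp(0.8259) = 2.284

2.284


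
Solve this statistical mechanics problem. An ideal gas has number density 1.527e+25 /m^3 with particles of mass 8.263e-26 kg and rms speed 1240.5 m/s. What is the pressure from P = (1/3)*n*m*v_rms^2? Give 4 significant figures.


Step 1: v_rms^2 = 1240.5^2 = 1.539e+06
Step 2: n*m = 1.527e+25*8.263e-26 = 1.262
Step 3: P = (1/3)*1.262*1.539e+06 = 6.472e+05 Pa

6.472e+05


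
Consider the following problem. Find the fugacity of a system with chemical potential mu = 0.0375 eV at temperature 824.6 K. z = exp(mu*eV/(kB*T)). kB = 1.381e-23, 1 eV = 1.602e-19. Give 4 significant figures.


Step 1: Convert mu to Joules: 0.0375*1.602e-19 = 6.007e-21 J
Step 2: kB*T = 1.381e-23*824.6 = 1.139e-20 J
Step 3: mu/(kB*T) = 0.5275
Step 4: z = exp(0.5275) = 1.695

1.695


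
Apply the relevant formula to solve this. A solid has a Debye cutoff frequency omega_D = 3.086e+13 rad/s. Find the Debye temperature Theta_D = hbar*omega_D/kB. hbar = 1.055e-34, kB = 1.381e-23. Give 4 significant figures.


Step 1: hbar*omega_D = 1.055e-34 * 3.086e+13 = 3.256e-21 J
Step 2: Theta_D = 3.256e-21 / 1.381e-23
Step 3: Theta_D = 235.8 K

235.8


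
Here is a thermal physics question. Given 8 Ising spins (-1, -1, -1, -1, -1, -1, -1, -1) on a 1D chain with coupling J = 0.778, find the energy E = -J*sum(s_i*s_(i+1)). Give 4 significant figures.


Step 1: Nearest-neighbor products: 1, 1, 1, 1, 1, 1, 1
Step 2: Sum of products = 7
Step 3: E = -0.778 * 7 = -5.446

-5.446


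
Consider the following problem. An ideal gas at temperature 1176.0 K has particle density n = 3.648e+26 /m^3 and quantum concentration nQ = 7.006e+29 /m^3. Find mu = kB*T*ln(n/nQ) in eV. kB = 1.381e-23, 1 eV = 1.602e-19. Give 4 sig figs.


Step 1: n/nQ = 3.648e+26/7.006e+29 = 0.0005207
Step 2: ln(n/nQ) = -7.56
Step 3: mu = kB*T*ln(n/nQ) = 1.624e-20*-7.56 = -1.228e-19 J
Step 4: Convert to eV: -1.228e-19/1.602e-19 = -0.7664 eV

-0.7664


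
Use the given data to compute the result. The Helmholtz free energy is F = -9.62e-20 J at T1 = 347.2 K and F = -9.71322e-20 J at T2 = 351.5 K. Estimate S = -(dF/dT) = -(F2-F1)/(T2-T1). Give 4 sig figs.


Step 1: dF = F2 - F1 = -9.71322e-20 - (-9.62e-20) = -9.322e-22 J
Step 2: dT = T2 - T1 = 351.5 - 347.2 = 4.3 K
Step 3: S = -dF/dT = -(-9.322e-22)/4.3 = 2.168e-22 J/K

2.168e-22


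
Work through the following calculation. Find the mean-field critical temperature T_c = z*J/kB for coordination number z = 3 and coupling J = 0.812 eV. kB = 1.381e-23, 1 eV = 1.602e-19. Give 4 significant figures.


Step 1: z*J = 3*0.812 = 2.436 eV
Step 2: Convert to Joules: 2.436*1.602e-19 = 3.902e-19 J
Step 3: T_c = 3.902e-19 / 1.381e-23 = 2.826e+04 K

2.826e+04


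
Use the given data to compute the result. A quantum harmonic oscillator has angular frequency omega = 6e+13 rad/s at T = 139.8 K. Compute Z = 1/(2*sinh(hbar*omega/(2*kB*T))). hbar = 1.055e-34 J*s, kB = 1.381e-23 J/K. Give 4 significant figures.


Step 1: Compute x = hbar*omega/(kB*T) = 1.055e-34*6e+13/(1.381e-23*139.8) = 3.279
Step 2: x/2 = 1.639
Step 3: sinh(x/2) = 2.479
Step 4: Z = 1/(2*2.479) = 0.2017

0.2017


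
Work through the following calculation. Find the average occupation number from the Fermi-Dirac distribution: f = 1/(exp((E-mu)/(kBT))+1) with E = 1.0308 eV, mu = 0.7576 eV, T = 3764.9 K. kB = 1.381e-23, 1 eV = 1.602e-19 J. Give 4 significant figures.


Step 1: (E - mu) = 1.0308 - 0.7576 = 0.2732 eV
Step 2: Convert: (E-mu)*eV = 4.377e-20 J
Step 3: x = (E-mu)*eV/(kB*T) = 0.8418
Step 4: f = 1/(exp(0.8418)+1) = 0.3012

0.3012


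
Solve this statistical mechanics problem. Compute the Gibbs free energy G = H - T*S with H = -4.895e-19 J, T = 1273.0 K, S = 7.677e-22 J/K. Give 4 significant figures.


Step 1: T*S = 1273.0 * 7.677e-22 = 9.773e-19 J
Step 2: G = H - T*S = -4.895e-19 - 9.773e-19
Step 3: G = -1.467e-18 J

-1.467e-18


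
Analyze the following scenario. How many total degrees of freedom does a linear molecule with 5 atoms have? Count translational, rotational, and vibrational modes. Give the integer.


Step 1: Translational DOF = 3
Step 2: Rotational DOF (linear) = 2
Step 3: Vibrational DOF = 3*5 - 5 = 10
Step 4: Total = 3 + 2 + 10 = 15

15


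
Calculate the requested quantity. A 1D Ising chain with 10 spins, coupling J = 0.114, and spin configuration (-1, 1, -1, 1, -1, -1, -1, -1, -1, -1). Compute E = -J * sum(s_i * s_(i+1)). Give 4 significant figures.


Step 1: Nearest-neighbor products: -1, -1, -1, -1, 1, 1, 1, 1, 1
Step 2: Sum of products = 1
Step 3: E = -0.114 * 1 = -0.114

-0.114


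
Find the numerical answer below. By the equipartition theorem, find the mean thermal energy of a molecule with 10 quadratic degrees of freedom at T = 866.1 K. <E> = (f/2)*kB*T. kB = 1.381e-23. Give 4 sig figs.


Step 1: f/2 = 10/2 = 5
Step 2: kB*T = 1.381e-23 * 866.1 = 1.196e-20
Step 3: <E> = 5 * 1.196e-20 = 5.98e-20 J

5.98e-20


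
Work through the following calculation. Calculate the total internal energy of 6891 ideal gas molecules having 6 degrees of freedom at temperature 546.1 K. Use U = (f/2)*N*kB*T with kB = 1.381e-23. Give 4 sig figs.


Step 1: f/2 = 6/2 = 3.0
Step 2: N*kB*T = 6891*1.381e-23*546.1 = 5.197e-17
Step 3: U = 3.0 * 5.197e-17 = 1.559e-16 J

1.559e-16


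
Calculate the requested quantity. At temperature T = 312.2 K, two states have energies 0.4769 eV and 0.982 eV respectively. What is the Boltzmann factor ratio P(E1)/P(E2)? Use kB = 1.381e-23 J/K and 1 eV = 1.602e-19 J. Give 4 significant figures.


Step 1: Compute energy difference dE = E1 - E2 = 0.4769 - 0.982 = -0.5051 eV
Step 2: Convert to Joules: dE_J = -0.5051 * 1.602e-19 = -8.092e-20 J
Step 3: Compute exponent = -dE_J / (kB * T) = -(-8.092e-20) / (1.381e-23 * 312.2) = 18.77
Step 4: P(E1)/P(E2) = exp(18.77) = 1.415e+08

1.415e+08


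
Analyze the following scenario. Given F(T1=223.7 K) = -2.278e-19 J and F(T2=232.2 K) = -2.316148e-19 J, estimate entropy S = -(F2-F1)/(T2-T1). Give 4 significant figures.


Step 1: dF = F2 - F1 = -2.316148e-19 - (-2.278e-19) = -3.8148e-21 J
Step 2: dT = T2 - T1 = 232.2 - 223.7 = 8.5 K
Step 3: S = -dF/dT = -(-3.8148e-21)/8.5 = 4.488e-22 J/K

4.488e-22


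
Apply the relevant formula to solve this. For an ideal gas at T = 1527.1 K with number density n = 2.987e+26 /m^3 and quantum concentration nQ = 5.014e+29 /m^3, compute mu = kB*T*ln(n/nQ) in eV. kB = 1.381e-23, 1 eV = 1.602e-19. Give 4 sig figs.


Step 1: n/nQ = 2.987e+26/5.014e+29 = 0.0005957
Step 2: ln(n/nQ) = -7.426
Step 3: mu = kB*T*ln(n/nQ) = 2.109e-20*-7.426 = -1.566e-19 J
Step 4: Convert to eV: -1.566e-19/1.602e-19 = -0.9775 eV

-0.9775


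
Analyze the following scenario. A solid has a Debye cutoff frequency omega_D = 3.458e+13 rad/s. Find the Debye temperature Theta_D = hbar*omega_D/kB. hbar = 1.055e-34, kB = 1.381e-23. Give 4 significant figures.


Step 1: hbar*omega_D = 1.055e-34 * 3.458e+13 = 3.648e-21 J
Step 2: Theta_D = 3.648e-21 / 1.381e-23
Step 3: Theta_D = 264.2 K

264.2


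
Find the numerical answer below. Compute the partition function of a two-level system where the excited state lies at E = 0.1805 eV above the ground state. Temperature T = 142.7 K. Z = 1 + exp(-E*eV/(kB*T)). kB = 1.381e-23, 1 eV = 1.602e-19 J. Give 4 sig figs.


Step 1: Compute beta*E = E*eV/(kB*T) = 0.1805*1.602e-19/(1.381e-23*142.7) = 14.67
Step 2: exp(-beta*E) = exp(-14.67) = 4.242e-07
Step 3: Z = 1 + 4.242e-07 = 1

1


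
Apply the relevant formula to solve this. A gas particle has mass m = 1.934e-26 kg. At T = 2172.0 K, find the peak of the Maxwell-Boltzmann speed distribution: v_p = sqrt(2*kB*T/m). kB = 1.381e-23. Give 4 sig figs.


Step 1: Numerator = 2*kB*T = 2*1.381e-23*2172.0 = 5.999e-20
Step 2: Ratio = 5.999e-20 / 1.934e-26 = 3.102e+06
Step 3: v_p = sqrt(3.102e+06) = 1761 m/s

1761


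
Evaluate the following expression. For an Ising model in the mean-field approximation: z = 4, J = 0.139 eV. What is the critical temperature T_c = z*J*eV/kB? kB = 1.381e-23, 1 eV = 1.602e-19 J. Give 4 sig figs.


Step 1: z*J = 4*0.139 = 0.556 eV
Step 2: Convert to Joules: 0.556*1.602e-19 = 8.907e-20 J
Step 3: T_c = 8.907e-20 / 1.381e-23 = 6450 K

6450


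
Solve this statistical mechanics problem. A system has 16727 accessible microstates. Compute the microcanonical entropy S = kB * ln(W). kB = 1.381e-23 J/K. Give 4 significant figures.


Step 1: ln(W) = ln(16727) = 9.725
Step 2: S = kB * ln(W) = 1.381e-23 * 9.725
Step 3: S = 1.343e-22 J/K

1.343e-22
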